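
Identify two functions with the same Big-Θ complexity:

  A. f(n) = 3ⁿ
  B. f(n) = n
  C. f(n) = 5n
B and C

Examining each function:
  A. 3ⁿ is O(3ⁿ)
  B. n is O(n)
  C. 5n is O(n)

Functions B and C both have the same complexity class.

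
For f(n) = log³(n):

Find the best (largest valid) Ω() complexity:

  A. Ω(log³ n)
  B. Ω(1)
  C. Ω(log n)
A

f(n) = log³(n) is Ω(log³ n).
All listed options are valid Big-Ω bounds (lower bounds),
but Ω(log³ n) is the tightest (largest valid bound).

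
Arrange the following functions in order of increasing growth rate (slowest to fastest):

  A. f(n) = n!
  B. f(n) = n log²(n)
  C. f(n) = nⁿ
B < A < C

Comparing growth rates:
B = n log²(n) is O(n log² n)
A = n! is O(n!)
C = nⁿ is O(nⁿ)

Therefore, the order from slowest to fastest is: B < A < C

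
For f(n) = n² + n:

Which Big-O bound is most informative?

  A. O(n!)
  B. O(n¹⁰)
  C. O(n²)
C

f(n) = n² + n is O(n²).
All listed options are valid Big-O bounds (upper bounds),
but O(n²) is the tightest (smallest valid bound).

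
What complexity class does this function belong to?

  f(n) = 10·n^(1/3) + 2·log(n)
O(n^(1/3))

The dominant term in 10·n^(1/3) + 2·log(n) is 10·n^(1/3), which is Θ(n^(1/3)).
Lower-order terms (2·log(n)) are asymptotically negligible.
Constants are absorbed, so the tightest bound is O(n^(1/3)).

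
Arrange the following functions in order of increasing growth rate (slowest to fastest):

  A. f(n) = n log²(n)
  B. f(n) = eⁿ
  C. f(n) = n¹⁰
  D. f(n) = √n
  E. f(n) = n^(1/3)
E < D < A < C < B

Comparing growth rates:
E = n^(1/3) is O(n^(1/3))
D = √n is O(√n)
A = n log²(n) is O(n log² n)
C = n¹⁰ is O(n¹⁰)
B = eⁿ is O(eⁿ)

Therefore, the order from slowest to fastest is: E < D < A < C < B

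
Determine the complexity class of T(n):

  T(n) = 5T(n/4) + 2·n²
Θ(n²)

Master Theorem: a = 5, b = 4, f(n) = 2·n².
Compute the critical exponent d = log₄(5) = 1.161.
Compare f(n) = Θ(n²) against n^d:
  k = 2 > d = 1.161, so f(n) = Ω(n^(d+ε)) — Case 3.
  Regularity: a·(n/b)^2/n^2 = a/b^2 = 5/16 < 1 ✓.
  The top-level work dominates: T(n) = Θ(f(n)) = Θ(n²).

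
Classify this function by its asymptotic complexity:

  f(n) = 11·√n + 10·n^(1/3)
O(√n)

The dominant term in 11·√n + 10·n^(1/3) is 11·√n, which is Θ(√n).
Lower-order terms (10·n^(1/3)) are asymptotically negligible.
Constants are absorbed, so the tightest bound is O(√n).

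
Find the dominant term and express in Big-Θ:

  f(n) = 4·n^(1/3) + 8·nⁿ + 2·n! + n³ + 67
Θ(nⁿ)

Order the terms by growth rate: 67 ≺ 4·n^(1/3) ≺ n³ ≺ 2·n! ≺ 8·nⁿ.
The fastest-growing term 8·nⁿ dominates as n → ∞; dropping its constant factor gives Θ(nⁿ).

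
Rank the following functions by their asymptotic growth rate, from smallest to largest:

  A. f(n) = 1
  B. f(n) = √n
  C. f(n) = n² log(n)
A < B < C

Comparing growth rates:
A = 1 is O(1)
B = √n is O(√n)
C = n² log(n) is O(n² log n)

Therefore, the order from slowest to fastest is: A < B < C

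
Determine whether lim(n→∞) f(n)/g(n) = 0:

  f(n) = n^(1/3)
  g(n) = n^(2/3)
True

f(n) = n^(1/3) is O(n^(1/3)), and g(n) = n^(2/3) is O(n^(2/3)).
Since O(n^(1/3)) grows strictly slower than O(n^(2/3)), f(n) = o(g(n)) is true.
This means lim(n→∞) f(n)/g(n) = 0.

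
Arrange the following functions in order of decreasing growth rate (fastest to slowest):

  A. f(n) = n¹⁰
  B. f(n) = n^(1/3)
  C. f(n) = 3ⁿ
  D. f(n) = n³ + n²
C > A > D > B

Comparing growth rates:
C = 3ⁿ is O(3ⁿ)
A = n¹⁰ is O(n¹⁰)
D = n³ + n² is O(n³)
B = n^(1/3) is O(n^(1/3))

Therefore, the order from fastest to slowest is: C > A > D > B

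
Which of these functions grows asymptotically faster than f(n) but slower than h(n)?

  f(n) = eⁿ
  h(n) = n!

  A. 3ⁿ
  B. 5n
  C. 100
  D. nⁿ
A

We need g(n) with eⁿ = o(g(n)) and g(n) = o(n!), i.e. O(eⁿ) ≺ g ≺ O(n!).
Check each option:
  A. 3ⁿ — O(3ⁿ) is strictly between O(eⁿ) and O(n!) ✓
  B. 5n — O(n) does not grow strictly faster than f(n)
  C. 100 — O(1) does not grow strictly faster than f(n)
  D. nⁿ — O(nⁿ) does not grow strictly slower than h(n)

Only option A (3ⁿ) lies strictly between.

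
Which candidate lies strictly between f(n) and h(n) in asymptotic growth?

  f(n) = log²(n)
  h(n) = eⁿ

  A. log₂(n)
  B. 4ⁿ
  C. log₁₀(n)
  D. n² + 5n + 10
D

We need g(n) with log²(n) = o(g(n)) and g(n) = o(eⁿ), i.e. O(log² n) ≺ g ≺ O(eⁿ).
Check each option:
  A. log₂(n) — O(log n) does not grow strictly faster than f(n)
  B. 4ⁿ — O(4ⁿ) does not grow strictly slower than h(n)
  C. log₁₀(n) — O(log n) does not grow strictly faster than f(n)
  D. n² + 5n + 10 — O(n²) is strictly between O(log² n) and O(eⁿ) ✓

Only option D (n² + 5n + 10) lies strictly between.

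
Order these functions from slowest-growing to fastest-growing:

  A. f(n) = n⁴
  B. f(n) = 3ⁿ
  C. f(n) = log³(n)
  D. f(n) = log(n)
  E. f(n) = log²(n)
D < E < C < A < B

Comparing growth rates:
D = log(n) is O(log n)
E = log²(n) is O(log² n)
C = log³(n) is O(log³ n)
A = n⁴ is O(n⁴)
B = 3ⁿ is O(3ⁿ)

Therefore, the order from slowest to fastest is: D < E < C < A < B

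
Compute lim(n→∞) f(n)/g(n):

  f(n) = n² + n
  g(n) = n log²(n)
∞

Since n² + n (O(n²)) grows faster than n log²(n) (O(n log² n)),
the ratio f(n)/g(n) → ∞ as n → ∞.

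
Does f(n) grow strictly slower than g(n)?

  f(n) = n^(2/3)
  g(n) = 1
False

f(n) = n^(2/3) is O(n^(2/3)), and g(n) = 1 is O(1).
Since O(n^(2/3)) grows faster than or equal to O(1), f(n) = o(g(n)) is false.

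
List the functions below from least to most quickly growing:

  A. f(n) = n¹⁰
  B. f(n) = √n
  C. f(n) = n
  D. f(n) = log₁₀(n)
D < B < C < A

Comparing growth rates:
D = log₁₀(n) is O(log n)
B = √n is O(√n)
C = n is O(n)
A = n¹⁰ is O(n¹⁰)

Therefore, the order from slowest to fastest is: D < B < C < A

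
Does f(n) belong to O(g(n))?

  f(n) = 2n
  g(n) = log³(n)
False

f(n) = 2n is O(n), and g(n) = log³(n) is O(log³ n).
Since O(n) grows faster than O(log³ n), f(n) = O(g(n)) is false.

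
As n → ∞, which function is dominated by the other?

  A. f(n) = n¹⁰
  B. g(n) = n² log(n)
B

f(n) = n¹⁰ is O(n¹⁰), while g(n) = n² log(n) is O(n² log n).
Since O(n² log n) grows slower than O(n¹⁰), g(n) is dominated.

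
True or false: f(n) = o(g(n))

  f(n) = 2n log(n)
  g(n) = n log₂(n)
False

f(n) = 2n log(n) is O(n log n), and g(n) = n log₂(n) is O(n log n).
Since they have the same growth rate, f(n) = o(g(n)) is false.
(f = o(g) requires f to grow strictly slower, not equal.)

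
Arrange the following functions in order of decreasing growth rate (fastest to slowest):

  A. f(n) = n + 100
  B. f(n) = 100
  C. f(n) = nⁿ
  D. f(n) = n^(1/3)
C > A > D > B

Comparing growth rates:
C = nⁿ is O(nⁿ)
A = n + 100 is O(n)
D = n^(1/3) is O(n^(1/3))
B = 100 is O(1)

Therefore, the order from fastest to slowest is: C > A > D > B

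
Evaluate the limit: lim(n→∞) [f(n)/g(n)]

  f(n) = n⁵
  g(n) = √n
∞

Since n⁵ (O(n⁵)) grows faster than √n (O(√n)),
the ratio f(n)/g(n) → ∞ as n → ∞.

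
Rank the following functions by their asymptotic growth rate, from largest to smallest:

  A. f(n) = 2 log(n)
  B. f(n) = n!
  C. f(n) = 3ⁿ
B > C > A

Comparing growth rates:
B = n! is O(n!)
C = 3ⁿ is O(3ⁿ)
A = 2 log(n) is O(log n)

Therefore, the order from fastest to slowest is: B > C > A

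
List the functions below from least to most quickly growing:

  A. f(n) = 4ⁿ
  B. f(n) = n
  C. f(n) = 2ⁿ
B < C < A

Comparing growth rates:
B = n is O(n)
C = 2ⁿ is O(2ⁿ)
A = 4ⁿ is O(4ⁿ)

Therefore, the order from slowest to fastest is: B < C < A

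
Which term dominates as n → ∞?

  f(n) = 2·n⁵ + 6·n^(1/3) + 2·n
2·n⁵

Looking at each term:
  - 2·n⁵ is O(n⁵)
  - 6·n^(1/3) is O(n^(1/3))
  - 2·n is O(n)

The term 2·n⁵ (O(n⁵)) grows fastest and dominates all others.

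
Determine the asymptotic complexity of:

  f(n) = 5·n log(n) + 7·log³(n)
O(n log n)

The dominant term in 5·n log(n) + 7·log³(n) is 5·n log(n), which is Θ(n log n).
Lower-order terms (7·log³(n)) are asymptotically negligible.
Constants are absorbed, so the tightest bound is O(n log n).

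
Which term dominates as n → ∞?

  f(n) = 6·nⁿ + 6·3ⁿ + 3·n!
6·nⁿ

Looking at each term:
  - 6·nⁿ is O(nⁿ)
  - 6·3ⁿ is O(3ⁿ)
  - 3·n! is O(n!)

The term 6·nⁿ (O(nⁿ)) grows fastest and dominates all others.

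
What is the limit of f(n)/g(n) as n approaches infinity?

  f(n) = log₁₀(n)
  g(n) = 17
∞

Since log₁₀(n) (O(log n)) grows faster than 17 (O(1)),
the ratio f(n)/g(n) → ∞ as n → ∞.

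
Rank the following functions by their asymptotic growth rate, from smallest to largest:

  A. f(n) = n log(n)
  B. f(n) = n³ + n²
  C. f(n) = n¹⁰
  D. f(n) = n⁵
A < B < D < C

Comparing growth rates:
A = n log(n) is O(n log n)
B = n³ + n² is O(n³)
D = n⁵ is O(n⁵)
C = n¹⁰ is O(n¹⁰)

Therefore, the order from slowest to fastest is: A < B < D < C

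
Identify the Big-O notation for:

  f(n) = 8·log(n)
O(log n)

The dominant term in 8·log(n) is 8·log(n), which is Θ(log n).
Constants are absorbed, so the tightest bound is O(log n).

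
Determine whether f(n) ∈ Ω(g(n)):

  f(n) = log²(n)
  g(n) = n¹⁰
False

f(n) = log²(n) is O(log² n), and g(n) = n¹⁰ is O(n¹⁰).
Since O(log² n) grows slower than O(n¹⁰), f(n) = Ω(g(n)) is false.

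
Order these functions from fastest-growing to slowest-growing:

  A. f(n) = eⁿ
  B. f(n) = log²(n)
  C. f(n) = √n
A > C > B

Comparing growth rates:
A = eⁿ is O(eⁿ)
C = √n is O(√n)
B = log²(n) is O(log² n)

Therefore, the order from fastest to slowest is: A > C > B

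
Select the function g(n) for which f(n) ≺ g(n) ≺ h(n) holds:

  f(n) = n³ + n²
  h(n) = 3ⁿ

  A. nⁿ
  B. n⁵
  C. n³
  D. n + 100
B

We need g(n) with n³ + n² = o(g(n)) and g(n) = o(3ⁿ), i.e. O(n³) ≺ g ≺ O(3ⁿ).
Check each option:
  A. nⁿ — O(nⁿ) does not grow strictly slower than h(n)
  B. n⁵ — O(n⁵) is strictly between O(n³) and O(3ⁿ) ✓
  C. n³ — O(n³) does not grow strictly faster than f(n)
  D. n + 100 — O(n) does not grow strictly faster than f(n)

Only option B (n⁵) lies strictly between.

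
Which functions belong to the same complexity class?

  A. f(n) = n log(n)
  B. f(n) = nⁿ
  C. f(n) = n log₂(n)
A and C

Examining each function:
  A. n log(n) is O(n log n)
  B. nⁿ is O(nⁿ)
  C. n log₂(n) is O(n log n)

Functions A and C both have the same complexity class.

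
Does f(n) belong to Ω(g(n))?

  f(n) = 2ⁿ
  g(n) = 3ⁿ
False

f(n) = 2ⁿ is O(2ⁿ), and g(n) = 3ⁿ is O(3ⁿ).
Since O(2ⁿ) grows slower than O(3ⁿ), f(n) = Ω(g(n)) is false.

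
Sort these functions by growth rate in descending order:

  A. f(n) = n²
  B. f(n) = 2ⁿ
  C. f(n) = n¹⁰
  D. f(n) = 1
B > C > A > D

Comparing growth rates:
B = 2ⁿ is O(2ⁿ)
C = n¹⁰ is O(n¹⁰)
A = n² is O(n²)
D = 1 is O(1)

Therefore, the order from fastest to slowest is: B > C > A > D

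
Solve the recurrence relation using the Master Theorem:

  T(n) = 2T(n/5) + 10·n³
Θ(n³)

Master Theorem: a = 2, b = 5, f(n) = 10·n³.
Compute the critical exponent d = log₅(2) = 0.431.
Compare f(n) = Θ(n³) against n^d:
  k = 3 > d = 0.431, so f(n) = Ω(n^(d+ε)) — Case 3.
  Regularity: a·(n/b)^3/n^3 = a/b^3 = 2/125 < 1 ✓.
  The top-level work dominates: T(n) = Θ(f(n)) = Θ(n³).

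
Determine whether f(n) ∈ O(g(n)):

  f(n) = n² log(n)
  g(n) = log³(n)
False

f(n) = n² log(n) is O(n² log n), and g(n) = log³(n) is O(log³ n).
Since O(n² log n) grows faster than O(log³ n), f(n) = O(g(n)) is false.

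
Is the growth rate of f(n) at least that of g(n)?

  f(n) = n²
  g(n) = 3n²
True

f(n) = n² and g(n) = 3n² are both O(n²).
Big-Ω permits equal growth rates (f ≥ c·g for some c > 0), so f(n) = Ω(g(n)) is true.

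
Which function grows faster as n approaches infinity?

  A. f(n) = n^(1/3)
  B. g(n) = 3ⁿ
B

f(n) = n^(1/3) is O(n^(1/3)), while g(n) = 3ⁿ is O(3ⁿ).
Since O(3ⁿ) grows faster than O(n^(1/3)), g(n) dominates.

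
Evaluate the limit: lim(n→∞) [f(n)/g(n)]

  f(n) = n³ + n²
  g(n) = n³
1

Since n³ + n² and n³ have the same growth rate (O(n³)),
the ratio converges to a constant: 1.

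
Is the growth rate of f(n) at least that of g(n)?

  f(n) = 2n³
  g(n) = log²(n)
True

f(n) = 2n³ is O(n³), and g(n) = log²(n) is O(log² n).
Since O(n³) grows at least as fast as O(log² n), f(n) = Ω(g(n)) is true.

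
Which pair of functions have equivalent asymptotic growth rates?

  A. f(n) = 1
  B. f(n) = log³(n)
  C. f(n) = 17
A and C

Examining each function:
  A. 1 is O(1)
  B. log³(n) is O(log³ n)
  C. 17 is O(1)

Functions A and C both have the same complexity class.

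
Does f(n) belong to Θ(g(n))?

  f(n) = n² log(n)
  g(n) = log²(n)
False

f(n) = n² log(n) is O(n² log n), and g(n) = log²(n) is O(log² n).
Since they have different growth rates, f(n) = Θ(g(n)) is false.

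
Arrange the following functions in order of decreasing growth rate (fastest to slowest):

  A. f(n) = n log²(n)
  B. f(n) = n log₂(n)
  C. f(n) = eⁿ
C > A > B

Comparing growth rates:
C = eⁿ is O(eⁿ)
A = n log²(n) is O(n log² n)
B = n log₂(n) is O(n log n)

Therefore, the order from fastest to slowest is: C > A > B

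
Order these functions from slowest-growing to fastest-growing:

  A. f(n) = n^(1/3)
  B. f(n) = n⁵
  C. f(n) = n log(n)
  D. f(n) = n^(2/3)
A < D < C < B

Comparing growth rates:
A = n^(1/3) is O(n^(1/3))
D = n^(2/3) is O(n^(2/3))
C = n log(n) is O(n log n)
B = n⁵ is O(n⁵)

Therefore, the order from slowest to fastest is: A < D < C < B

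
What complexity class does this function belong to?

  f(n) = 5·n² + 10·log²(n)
O(n²)

The dominant term in 5·n² + 10·log²(n) is 5·n², which is Θ(n²).
Lower-order terms (10·log²(n)) are asymptotically negligible.
Constants are absorbed, so the tightest bound is O(n²).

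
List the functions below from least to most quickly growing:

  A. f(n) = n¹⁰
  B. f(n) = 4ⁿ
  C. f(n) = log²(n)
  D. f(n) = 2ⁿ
C < A < D < B

Comparing growth rates:
C = log²(n) is O(log² n)
A = n¹⁰ is O(n¹⁰)
D = 2ⁿ is O(2ⁿ)
B = 4ⁿ is O(4ⁿ)

Therefore, the order from slowest to fastest is: C < A < D < B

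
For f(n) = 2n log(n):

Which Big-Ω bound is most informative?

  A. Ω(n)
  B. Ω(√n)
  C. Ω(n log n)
C

f(n) = 2n log(n) is Ω(n log n).
All listed options are valid Big-Ω bounds (lower bounds),
but Ω(n log n) is the tightest (largest valid bound).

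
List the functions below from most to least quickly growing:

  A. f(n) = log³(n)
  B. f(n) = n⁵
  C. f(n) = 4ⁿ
C > B > A

Comparing growth rates:
C = 4ⁿ is O(4ⁿ)
B = n⁵ is O(n⁵)
A = log³(n) is O(log³ n)

Therefore, the order from fastest to slowest is: C > B > A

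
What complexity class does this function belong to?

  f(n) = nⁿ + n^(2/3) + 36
O(nⁿ)

The dominant term in nⁿ + n^(2/3) + 36 is nⁿ, which is Θ(nⁿ).
Lower-order terms (n^(2/3), 36) are asymptotically negligible.
Constants are absorbed, so the tightest bound is O(nⁿ).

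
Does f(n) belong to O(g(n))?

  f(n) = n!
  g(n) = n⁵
False

f(n) = n! is O(n!), and g(n) = n⁵ is O(n⁵).
Since O(n!) grows faster than O(n⁵), f(n) = O(g(n)) is false.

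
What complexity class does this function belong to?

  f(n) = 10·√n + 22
O(√n)

The dominant term in 10·√n + 22 is 10·√n, which is Θ(√n).
Lower-order terms (22) are asymptotically negligible.
Constants are absorbed, so the tightest bound is O(√n).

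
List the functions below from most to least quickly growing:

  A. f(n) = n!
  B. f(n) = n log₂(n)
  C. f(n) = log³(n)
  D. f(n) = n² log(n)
A > D > B > C

Comparing growth rates:
A = n! is O(n!)
D = n² log(n) is O(n² log n)
B = n log₂(n) is O(n log n)
C = log³(n) is O(log³ n)

Therefore, the order from fastest to slowest is: A > D > B > C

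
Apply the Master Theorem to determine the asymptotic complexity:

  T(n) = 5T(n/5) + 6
Θ(n)

Master Theorem: a = 5, b = 5, f(n) = 6.
Compute the critical exponent d = log₅(5) = 1.
Compare f(n) = Θ(1) against n^d:
  k = 0 < d = 1, so f(n) = O(n^(d-ε)) — Case 1.
  The recursion cost dominates: T(n) = Θ(n^d) = Θ(n).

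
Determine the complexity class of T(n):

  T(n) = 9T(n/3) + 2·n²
Θ(n² log n)

Master Theorem: a = 9, b = 3, f(n) = 2·n².
Compute the critical exponent d = log₃(9) = 2.
Compare f(n) = Θ(n²) against n^d:
  k = 2 = d, so f(n) = Θ(n^d) — Case 2.
  Work is balanced across levels: T(n) = Θ(n^d log n) = Θ(n² log n).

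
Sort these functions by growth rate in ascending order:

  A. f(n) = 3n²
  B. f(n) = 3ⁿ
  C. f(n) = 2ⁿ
A < C < B

Comparing growth rates:
A = 3n² is O(n²)
C = 2ⁿ is O(2ⁿ)
B = 3ⁿ is O(3ⁿ)

Therefore, the order from slowest to fastest is: A < C < B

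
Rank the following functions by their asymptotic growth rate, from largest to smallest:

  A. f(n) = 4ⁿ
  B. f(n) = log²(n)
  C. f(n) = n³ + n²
A > C > B

Comparing growth rates:
A = 4ⁿ is O(4ⁿ)
C = n³ + n² is O(n³)
B = log²(n) is O(log² n)

Therefore, the order from fastest to slowest is: A > C > B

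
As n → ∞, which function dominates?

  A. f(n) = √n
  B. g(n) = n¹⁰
B

f(n) = √n is O(√n), while g(n) = n¹⁰ is O(n¹⁰).
Since O(n¹⁰) grows faster than O(√n), g(n) dominates.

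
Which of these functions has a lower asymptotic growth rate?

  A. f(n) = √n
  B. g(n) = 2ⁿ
A

f(n) = √n is O(√n), while g(n) = 2ⁿ is O(2ⁿ).
Since O(√n) grows slower than O(2ⁿ), f(n) is dominated.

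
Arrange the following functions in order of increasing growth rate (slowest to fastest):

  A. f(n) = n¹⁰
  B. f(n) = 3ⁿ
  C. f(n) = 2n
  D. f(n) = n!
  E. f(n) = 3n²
C < E < A < B < D

Comparing growth rates:
C = 2n is O(n)
E = 3n² is O(n²)
A = n¹⁰ is O(n¹⁰)
B = 3ⁿ is O(3ⁿ)
D = n! is O(n!)

Therefore, the order from slowest to fastest is: C < E < A < B < D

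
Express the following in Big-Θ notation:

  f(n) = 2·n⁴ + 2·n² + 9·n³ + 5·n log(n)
Θ(n⁴)

Order the terms by growth rate: 5·n log(n) ≺ 2·n² ≺ 9·n³ ≺ 2·n⁴.
The fastest-growing term 2·n⁴ dominates as n → ∞; dropping its constant factor gives Θ(n⁴).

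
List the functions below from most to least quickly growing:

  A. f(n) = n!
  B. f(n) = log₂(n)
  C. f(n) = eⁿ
A > C > B

Comparing growth rates:
A = n! is O(n!)
C = eⁿ is O(eⁿ)
B = log₂(n) is O(log n)

Therefore, the order from fastest to slowest is: A > C > B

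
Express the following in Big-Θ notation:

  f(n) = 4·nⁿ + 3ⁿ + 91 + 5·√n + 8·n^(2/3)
Θ(nⁿ)

Order the terms by growth rate: 91 ≺ 5·√n ≺ 8·n^(2/3) ≺ 3ⁿ ≺ 4·nⁿ.
The fastest-growing term 4·nⁿ dominates as n → ∞; dropping its constant factor gives Θ(nⁿ).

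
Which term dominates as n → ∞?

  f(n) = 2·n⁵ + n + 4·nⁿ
4·nⁿ

Looking at each term:
  - 2·n⁵ is O(n⁵)
  - n is O(n)
  - 4·nⁿ is O(nⁿ)

The term 4·nⁿ (O(nⁿ)) grows fastest and dominates all others.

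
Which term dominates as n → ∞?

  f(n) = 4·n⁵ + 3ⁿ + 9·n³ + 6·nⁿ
6·nⁿ

Looking at each term:
  - 4·n⁵ is O(n⁵)
  - 3ⁿ is O(3ⁿ)
  - 9·n³ is O(n³)
  - 6·nⁿ is O(nⁿ)

The term 6·nⁿ (O(nⁿ)) grows fastest and dominates all others.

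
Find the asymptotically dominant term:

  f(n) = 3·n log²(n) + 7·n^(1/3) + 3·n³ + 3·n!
3·n!

Looking at each term:
  - 3·n log²(n) is O(n log² n)
  - 7·n^(1/3) is O(n^(1/3))
  - 3·n³ is O(n³)
  - 3·n! is O(n!)

The term 3·n! (O(n!)) grows fastest and dominates all others.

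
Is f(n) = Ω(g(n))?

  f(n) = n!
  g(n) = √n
True

f(n) = n! is O(n!), and g(n) = √n is O(√n).
Since O(n!) grows at least as fast as O(√n), f(n) = Ω(g(n)) is true.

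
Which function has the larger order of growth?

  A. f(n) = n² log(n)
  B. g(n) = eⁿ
B

f(n) = n² log(n) is O(n² log n), while g(n) = eⁿ is O(eⁿ).
Since O(eⁿ) grows faster than O(n² log n), g(n) dominates.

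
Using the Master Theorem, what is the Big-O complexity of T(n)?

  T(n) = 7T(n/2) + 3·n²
Θ(n^log₂(7))

Master Theorem: a = 7, b = 2, f(n) = 3·n².
Compute the critical exponent d = log₂(7) = 2.807.
Compare f(n) = Θ(n²) against n^d:
  k = 2 < d = 2.807, so f(n) = O(n^(d-ε)) — Case 1.
  The recursion cost dominates: T(n) = Θ(n^d) = Θ(n^log₂(7)).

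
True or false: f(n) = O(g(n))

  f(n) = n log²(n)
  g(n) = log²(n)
False

f(n) = n log²(n) is O(n log² n), and g(n) = log²(n) is O(log² n).
Since O(n log² n) grows faster than O(log² n), f(n) = O(g(n)) is false.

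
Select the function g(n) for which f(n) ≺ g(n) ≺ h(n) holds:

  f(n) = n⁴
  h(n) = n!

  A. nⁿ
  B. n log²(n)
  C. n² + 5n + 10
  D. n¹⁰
D

We need g(n) with n⁴ = o(g(n)) and g(n) = o(n!), i.e. O(n⁴) ≺ g ≺ O(n!).
Check each option:
  A. nⁿ — O(nⁿ) does not grow strictly slower than h(n)
  B. n log²(n) — O(n log² n) does not grow strictly faster than f(n)
  C. n² + 5n + 10 — O(n²) does not grow strictly faster than f(n)
  D. n¹⁰ — O(n¹⁰) is strictly between O(n⁴) and O(n!) ✓

Only option D (n¹⁰) lies strictly between.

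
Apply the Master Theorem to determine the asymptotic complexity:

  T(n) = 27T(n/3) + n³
Θ(n³ log n)

Master Theorem: a = 27, b = 3, f(n) = n³.
Compute the critical exponent d = log₃(27) = 3.
Compare f(n) = Θ(n³) against n^d:
  k = 3 = d, so f(n) = Θ(n^d) — Case 2.
  Work is balanced across levels: T(n) = Θ(n^d log n) = Θ(n³ log n).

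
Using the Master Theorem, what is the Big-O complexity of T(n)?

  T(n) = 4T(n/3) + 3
Θ(n^log₃(4))

Master Theorem: a = 4, b = 3, f(n) = 3.
Compute the critical exponent d = log₃(4) = 1.262.
Compare f(n) = Θ(1) against n^d:
  k = 0 < d = 1.262, so f(n) = O(n^(d-ε)) — Case 1.
  The recursion cost dominates: T(n) = Θ(n^d) = Θ(n^log₃(4)).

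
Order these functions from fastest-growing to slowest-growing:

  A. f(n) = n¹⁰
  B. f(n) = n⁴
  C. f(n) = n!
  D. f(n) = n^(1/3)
C > A > B > D

Comparing growth rates:
C = n! is O(n!)
A = n¹⁰ is O(n¹⁰)
B = n⁴ is O(n⁴)
D = n^(1/3) is O(n^(1/3))

Therefore, the order from fastest to slowest is: C > A > B > D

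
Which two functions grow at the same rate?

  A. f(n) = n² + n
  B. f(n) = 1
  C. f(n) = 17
B and C

Examining each function:
  A. n² + n is O(n²)
  B. 1 is O(1)
  C. 17 is O(1)

Functions B and C both have the same complexity class.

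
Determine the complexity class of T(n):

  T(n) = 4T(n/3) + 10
Θ(n^log₃(4))

Master Theorem: a = 4, b = 3, f(n) = 10.
Compute the critical exponent d = log₃(4) = 1.262.
Compare f(n) = Θ(1) against n^d:
  k = 0 < d = 1.262, so f(n) = O(n^(d-ε)) — Case 1.
  The recursion cost dominates: T(n) = Θ(n^d) = Θ(n^log₃(4)).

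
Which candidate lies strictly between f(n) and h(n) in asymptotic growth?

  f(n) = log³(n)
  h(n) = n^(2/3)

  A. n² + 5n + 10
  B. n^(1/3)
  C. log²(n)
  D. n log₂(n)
B

We need g(n) with log³(n) = o(g(n)) and g(n) = o(n^(2/3)), i.e. O(log³ n) ≺ g ≺ O(n^(2/3)).
Check each option:
  A. n² + 5n + 10 — O(n²) does not grow strictly slower than h(n)
  B. n^(1/3) — O(n^(1/3)) is strictly between O(log³ n) and O(n^(2/3)) ✓
  C. log²(n) — O(log² n) does not grow strictly faster than f(n)
  D. n log₂(n) — O(n log n) does not grow strictly slower than h(n)

Only option B (n^(1/3)) lies strictly between.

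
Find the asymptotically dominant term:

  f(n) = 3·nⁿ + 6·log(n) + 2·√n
3·nⁿ

Looking at each term:
  - 3·nⁿ is O(nⁿ)
  - 6·log(n) is O(log n)
  - 2·√n is O(√n)

The term 3·nⁿ (O(nⁿ)) grows fastest and dominates all others.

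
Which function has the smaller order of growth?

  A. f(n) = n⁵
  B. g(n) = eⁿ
A

f(n) = n⁵ is O(n⁵), while g(n) = eⁿ is O(eⁿ).
Since O(n⁵) grows slower than O(eⁿ), f(n) is dominated.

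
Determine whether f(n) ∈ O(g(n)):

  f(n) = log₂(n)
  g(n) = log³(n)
True

f(n) = log₂(n) is O(log n), and g(n) = log³(n) is O(log³ n).
Since O(log n) ⊆ O(log³ n) (f grows no faster than g), f(n) = O(g(n)) is true.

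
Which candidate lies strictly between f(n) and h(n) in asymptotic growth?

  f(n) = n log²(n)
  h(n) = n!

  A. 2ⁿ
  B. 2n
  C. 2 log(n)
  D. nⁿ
A

We need g(n) with n log²(n) = o(g(n)) and g(n) = o(n!), i.e. O(n log² n) ≺ g ≺ O(n!).
Check each option:
  A. 2ⁿ — O(2ⁿ) is strictly between O(n log² n) and O(n!) ✓
  B. 2n — O(n) does not grow strictly faster than f(n)
  C. 2 log(n) — O(log n) does not grow strictly faster than f(n)
  D. nⁿ — O(nⁿ) does not grow strictly slower than h(n)

Only option A (2ⁿ) lies strictly between.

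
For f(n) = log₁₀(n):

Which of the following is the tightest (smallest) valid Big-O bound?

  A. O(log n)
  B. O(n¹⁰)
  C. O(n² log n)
A

f(n) = log₁₀(n) is O(log n).
All listed options are valid Big-O bounds (upper bounds),
but O(log n) is the tightest (smallest valid bound).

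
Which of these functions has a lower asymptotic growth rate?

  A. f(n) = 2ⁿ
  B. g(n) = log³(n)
B

f(n) = 2ⁿ is O(2ⁿ), while g(n) = log³(n) is O(log³ n).
Since O(log³ n) grows slower than O(2ⁿ), g(n) is dominated.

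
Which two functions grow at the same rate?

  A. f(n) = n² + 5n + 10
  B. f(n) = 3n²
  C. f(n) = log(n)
A and B

Examining each function:
  A. n² + 5n + 10 is O(n²)
  B. 3n² is O(n²)
  C. log(n) is O(log n)

Functions A and B both have the same complexity class.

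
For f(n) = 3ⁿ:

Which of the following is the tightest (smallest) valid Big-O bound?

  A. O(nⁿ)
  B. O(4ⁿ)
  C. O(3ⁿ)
C

f(n) = 3ⁿ is O(3ⁿ).
All listed options are valid Big-O bounds (upper bounds),
but O(3ⁿ) is the tightest (smallest valid bound).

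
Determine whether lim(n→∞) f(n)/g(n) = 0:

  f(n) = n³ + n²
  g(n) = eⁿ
True

f(n) = n³ + n² is O(n³), and g(n) = eⁿ is O(eⁿ).
Since O(n³) grows strictly slower than O(eⁿ), f(n) = o(g(n)) is true.
This means lim(n→∞) f(n)/g(n) = 0.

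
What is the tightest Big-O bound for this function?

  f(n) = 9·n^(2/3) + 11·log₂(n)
O(n^(2/3))

The dominant term in 9·n^(2/3) + 11·log₂(n) is 9·n^(2/3), which is Θ(n^(2/3)).
Lower-order terms (11·log₂(n)) are asymptotically negligible.
Constants are absorbed, so the tightest bound is O(n^(2/3)).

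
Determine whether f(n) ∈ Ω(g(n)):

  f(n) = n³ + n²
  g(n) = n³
True

f(n) = n³ + n² and g(n) = n³ are both O(n³).
Big-Ω permits equal growth rates (f ≥ c·g for some c > 0), so f(n) = Ω(g(n)) is true.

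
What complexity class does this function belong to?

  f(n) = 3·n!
O(n!)

The dominant term in 3·n! is 3·n!, which is Θ(n!).
Constants are absorbed, so the tightest bound is O(n!).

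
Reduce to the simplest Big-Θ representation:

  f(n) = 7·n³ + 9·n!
Θ(n!)

Order the terms by growth rate: 7·n³ ≺ 9·n!.
The fastest-growing term 9·n! dominates as n → ∞; dropping its constant factor gives Θ(n!).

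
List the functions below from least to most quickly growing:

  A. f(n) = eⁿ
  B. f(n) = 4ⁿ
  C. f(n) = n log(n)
C < A < B

Comparing growth rates:
C = n log(n) is O(n log n)
A = eⁿ is O(eⁿ)
B = 4ⁿ is O(4ⁿ)

Therefore, the order from slowest to fastest is: C < A < B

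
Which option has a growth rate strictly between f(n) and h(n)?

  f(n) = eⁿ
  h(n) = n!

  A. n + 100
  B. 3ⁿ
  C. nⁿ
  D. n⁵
B

We need g(n) with eⁿ = o(g(n)) and g(n) = o(n!), i.e. O(eⁿ) ≺ g ≺ O(n!).
Check each option:
  A. n + 100 — O(n) does not grow strictly faster than f(n)
  B. 3ⁿ — O(3ⁿ) is strictly between O(eⁿ) and O(n!) ✓
  C. nⁿ — O(nⁿ) does not grow strictly slower than h(n)
  D. n⁵ — O(n⁵) does not grow strictly faster than f(n)

Only option B (3ⁿ) lies strictly between.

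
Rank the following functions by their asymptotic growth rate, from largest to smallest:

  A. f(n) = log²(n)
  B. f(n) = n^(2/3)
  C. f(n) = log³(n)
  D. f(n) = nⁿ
D > B > C > A

Comparing growth rates:
D = nⁿ is O(nⁿ)
B = n^(2/3) is O(n^(2/3))
C = log³(n) is O(log³ n)
A = log²(n) is O(log² n)

Therefore, the order from fastest to slowest is: D > B > C > A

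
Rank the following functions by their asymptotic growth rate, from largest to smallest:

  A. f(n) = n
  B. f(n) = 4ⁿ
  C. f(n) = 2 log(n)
B > A > C

Comparing growth rates:
B = 4ⁿ is O(4ⁿ)
A = n is O(n)
C = 2 log(n) is O(log n)

Therefore, the order from fastest to slowest is: B > A > C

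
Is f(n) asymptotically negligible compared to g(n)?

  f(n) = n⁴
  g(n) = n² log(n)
False

f(n) = n⁴ is O(n⁴), and g(n) = n² log(n) is O(n² log n).
Since O(n⁴) grows faster than or equal to O(n² log n), f(n) = o(g(n)) is false.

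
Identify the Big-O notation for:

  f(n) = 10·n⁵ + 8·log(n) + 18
O(n⁵)

The dominant term in 10·n⁵ + 8·log(n) + 18 is 10·n⁵, which is Θ(n⁵).
Lower-order terms (8·log(n), 18) are asymptotically negligible.
Constants are absorbed, so the tightest bound is O(n⁵).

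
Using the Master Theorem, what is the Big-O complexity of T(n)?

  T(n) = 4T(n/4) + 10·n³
Θ(n³)

Master Theorem: a = 4, b = 4, f(n) = 10·n³.
Compute the critical exponent d = log₄(4) = 1.
Compare f(n) = Θ(n³) against n^d:
  k = 3 > d = 1, so f(n) = Ω(n^(d+ε)) — Case 3.
  Regularity: a·(n/b)^3/n^3 = a/b^3 = 4/64 < 1 ✓.
  The top-level work dominates: T(n) = Θ(f(n)) = Θ(n³).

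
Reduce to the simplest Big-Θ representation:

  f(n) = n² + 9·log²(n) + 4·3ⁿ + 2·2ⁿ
Θ(3ⁿ)

Order the terms by growth rate: 9·log²(n) ≺ n² ≺ 2·2ⁿ ≺ 4·3ⁿ.
The fastest-growing term 4·3ⁿ dominates as n → ∞; dropping its constant factor gives Θ(3ⁿ).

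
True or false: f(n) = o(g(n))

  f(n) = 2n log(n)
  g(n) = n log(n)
False

f(n) = 2n log(n) is O(n log n), and g(n) = n log(n) is O(n log n).
Since they have the same growth rate, f(n) = o(g(n)) is false.
(f = o(g) requires f to grow strictly slower, not equal.)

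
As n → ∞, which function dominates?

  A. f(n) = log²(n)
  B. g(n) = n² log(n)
B

f(n) = log²(n) is O(log² n), while g(n) = n² log(n) is O(n² log n).
Since O(n² log n) grows faster than O(log² n), g(n) dominates.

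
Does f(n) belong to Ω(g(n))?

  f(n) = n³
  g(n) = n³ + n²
True

f(n) = n³ and g(n) = n³ + n² are both O(n³).
Big-Ω permits equal growth rates (f ≥ c·g for some c > 0), so f(n) = Ω(g(n)) is true.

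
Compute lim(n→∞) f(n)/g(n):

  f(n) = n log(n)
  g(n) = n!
0

Since n log(n) (O(n log n)) grows slower than n! (O(n!)),
the ratio f(n)/g(n) → 0 as n → ∞.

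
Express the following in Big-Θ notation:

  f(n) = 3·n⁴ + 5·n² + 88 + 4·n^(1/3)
Θ(n⁴)

Order the terms by growth rate: 88 ≺ 4·n^(1/3) ≺ 5·n² ≺ 3·n⁴.
The fastest-growing term 3·n⁴ dominates as n → ∞; dropping its constant factor gives Θ(n⁴).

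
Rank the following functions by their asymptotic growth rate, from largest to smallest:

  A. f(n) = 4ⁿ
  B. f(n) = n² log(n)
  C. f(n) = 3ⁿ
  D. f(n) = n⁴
A > C > D > B

Comparing growth rates:
A = 4ⁿ is O(4ⁿ)
C = 3ⁿ is O(3ⁿ)
D = n⁴ is O(n⁴)
B = n² log(n) is O(n² log n)

Therefore, the order from fastest to slowest is: A > C > D > B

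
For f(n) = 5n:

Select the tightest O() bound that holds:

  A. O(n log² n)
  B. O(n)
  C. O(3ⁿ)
B

f(n) = 5n is O(n).
All listed options are valid Big-O bounds (upper bounds),
but O(n) is the tightest (smallest valid bound).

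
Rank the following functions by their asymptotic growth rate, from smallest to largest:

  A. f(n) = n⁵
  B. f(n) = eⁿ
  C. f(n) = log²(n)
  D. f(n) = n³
C < D < A < B

Comparing growth rates:
C = log²(n) is O(log² n)
D = n³ is O(n³)
A = n⁵ is O(n⁵)
B = eⁿ is O(eⁿ)

Therefore, the order from slowest to fastest is: C < D < A < B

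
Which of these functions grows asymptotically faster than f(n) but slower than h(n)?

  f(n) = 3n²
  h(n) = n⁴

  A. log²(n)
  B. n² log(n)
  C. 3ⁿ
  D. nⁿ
B

We need g(n) with 3n² = o(g(n)) and g(n) = o(n⁴), i.e. O(n²) ≺ g ≺ O(n⁴).
Check each option:
  A. log²(n) — O(log² n) does not grow strictly faster than f(n)
  B. n² log(n) — O(n² log n) is strictly between O(n²) and O(n⁴) ✓
  C. 3ⁿ — O(3ⁿ) does not grow strictly slower than h(n)
  D. nⁿ — O(nⁿ) does not grow strictly slower than h(n)

Only option B (n² log(n)) lies strictly between.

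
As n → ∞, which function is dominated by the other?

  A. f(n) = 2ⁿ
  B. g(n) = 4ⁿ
A

f(n) = 2ⁿ is O(2ⁿ), while g(n) = 4ⁿ is O(4ⁿ).
Since O(2ⁿ) grows slower than O(4ⁿ), f(n) is dominated.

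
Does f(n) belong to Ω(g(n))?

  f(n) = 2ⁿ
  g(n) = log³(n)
True

f(n) = 2ⁿ is O(2ⁿ), and g(n) = log³(n) is O(log³ n).
Since O(2ⁿ) grows at least as fast as O(log³ n), f(n) = Ω(g(n)) is true.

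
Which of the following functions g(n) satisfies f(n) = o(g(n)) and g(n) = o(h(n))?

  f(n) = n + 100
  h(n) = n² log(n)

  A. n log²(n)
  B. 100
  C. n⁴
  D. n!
A

We need g(n) with n + 100 = o(g(n)) and g(n) = o(n² log(n)), i.e. O(n) ≺ g ≺ O(n² log n).
Check each option:
  A. n log²(n) — O(n log² n) is strictly between O(n) and O(n² log n) ✓
  B. 100 — O(1) does not grow strictly faster than f(n)
  C. n⁴ — O(n⁴) does not grow strictly slower than h(n)
  D. n! — O(n!) does not grow strictly slower than h(n)

Only option A (n log²(n)) lies strictly between.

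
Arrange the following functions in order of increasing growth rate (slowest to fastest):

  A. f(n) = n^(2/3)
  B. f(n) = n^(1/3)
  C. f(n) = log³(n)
C < B < A

Comparing growth rates:
C = log³(n) is O(log³ n)
B = n^(1/3) is O(n^(1/3))
A = n^(2/3) is O(n^(2/3))

Therefore, the order from slowest to fastest is: C < B < A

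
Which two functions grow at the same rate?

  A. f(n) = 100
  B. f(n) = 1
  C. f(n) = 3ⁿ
A and B

Examining each function:
  A. 100 is O(1)
  B. 1 is O(1)
  C. 3ⁿ is O(3ⁿ)

Functions A and B both have the same complexity class.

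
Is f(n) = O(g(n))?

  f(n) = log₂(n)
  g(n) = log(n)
True

f(n) = log₂(n) and g(n) = log(n) are both O(log n).
Big-O permits equal growth rates (f ≤ c·g for some c), so f(n) = O(g(n)) is true.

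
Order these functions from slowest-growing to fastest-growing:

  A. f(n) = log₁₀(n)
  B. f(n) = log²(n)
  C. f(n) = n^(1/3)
A < B < C

Comparing growth rates:
A = log₁₀(n) is O(log n)
B = log²(n) is O(log² n)
C = n^(1/3) is O(n^(1/3))

Therefore, the order from slowest to fastest is: A < B < C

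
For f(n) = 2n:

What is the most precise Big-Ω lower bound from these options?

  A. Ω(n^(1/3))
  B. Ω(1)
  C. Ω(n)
C

f(n) = 2n is Ω(n).
All listed options are valid Big-Ω bounds (lower bounds),
but Ω(n) is the tightest (largest valid bound).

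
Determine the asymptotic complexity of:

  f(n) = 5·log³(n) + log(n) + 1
O(log³ n)

The dominant term in 5·log³(n) + log(n) + 1 is 5·log³(n), which is Θ(log³ n).
Lower-order terms (log(n), 1) are asymptotically negligible.
Constants are absorbed, so the tightest bound is O(log³ n).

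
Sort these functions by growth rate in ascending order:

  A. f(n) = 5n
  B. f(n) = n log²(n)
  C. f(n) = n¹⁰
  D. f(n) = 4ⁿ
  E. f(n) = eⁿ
A < B < C < E < D

Comparing growth rates:
A = 5n is O(n)
B = n log²(n) is O(n log² n)
C = n¹⁰ is O(n¹⁰)
E = eⁿ is O(eⁿ)
D = 4ⁿ is O(4ⁿ)

Therefore, the order from slowest to fastest is: A < B < C < E < D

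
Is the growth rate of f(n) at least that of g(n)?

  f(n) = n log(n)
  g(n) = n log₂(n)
True

f(n) = n log(n) and g(n) = n log₂(n) are both O(n log n).
Big-Ω permits equal growth rates (f ≥ c·g for some c > 0), so f(n) = Ω(g(n)) is true.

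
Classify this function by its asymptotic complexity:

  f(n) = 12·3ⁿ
O(3ⁿ)

The dominant term in 12·3ⁿ is 12·3ⁿ, which is Θ(3ⁿ).
Constants are absorbed, so the tightest bound is O(3ⁿ).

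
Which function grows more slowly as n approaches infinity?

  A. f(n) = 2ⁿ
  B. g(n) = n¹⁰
B

f(n) = 2ⁿ is O(2ⁿ), while g(n) = n¹⁰ is O(n¹⁰).
Since O(n¹⁰) grows slower than O(2ⁿ), g(n) is dominated.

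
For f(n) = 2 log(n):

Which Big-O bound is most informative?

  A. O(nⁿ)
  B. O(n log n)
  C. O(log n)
C

f(n) = 2 log(n) is O(log n).
All listed options are valid Big-O bounds (upper bounds),
but O(log n) is the tightest (smallest valid bound).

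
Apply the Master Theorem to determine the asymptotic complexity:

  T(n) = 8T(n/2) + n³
Θ(n³ log n)

Master Theorem: a = 8, b = 2, f(n) = n³.
Compute the critical exponent d = log₂(8) = 3.
Compare f(n) = Θ(n³) against n^d:
  k = 3 = d, so f(n) = Θ(n^d) — Case 2.
  Work is balanced across levels: T(n) = Θ(n^d log n) = Θ(n³ log n).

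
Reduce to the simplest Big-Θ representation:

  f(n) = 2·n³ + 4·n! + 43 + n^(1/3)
Θ(n!)

Order the terms by growth rate: 43 ≺ n^(1/3) ≺ 2·n³ ≺ 4·n!.
The fastest-growing term 4·n! dominates as n → ∞; dropping its constant factor gives Θ(n!).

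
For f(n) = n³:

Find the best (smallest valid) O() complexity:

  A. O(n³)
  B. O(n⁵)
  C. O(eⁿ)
A

f(n) = n³ is O(n³).
All listed options are valid Big-O bounds (upper bounds),
but O(n³) is the tightest (smallest valid bound).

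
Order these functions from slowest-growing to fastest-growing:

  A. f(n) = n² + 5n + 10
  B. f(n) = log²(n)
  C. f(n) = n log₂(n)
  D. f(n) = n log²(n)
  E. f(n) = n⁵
B < C < D < A < E

Comparing growth rates:
B = log²(n) is O(log² n)
C = n log₂(n) is O(n log n)
D = n log²(n) is O(n log² n)
A = n² + 5n + 10 is O(n²)
E = n⁵ is O(n⁵)

Therefore, the order from slowest to fastest is: B < C < D < A < E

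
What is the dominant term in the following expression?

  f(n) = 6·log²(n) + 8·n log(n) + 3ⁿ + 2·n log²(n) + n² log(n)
3ⁿ

Looking at each term:
  - 6·log²(n) is O(log² n)
  - 8·n log(n) is O(n log n)
  - 3ⁿ is O(3ⁿ)
  - 2·n log²(n) is O(n log² n)
  - n² log(n) is O(n² log n)

The term 3ⁿ (O(3ⁿ)) grows fastest and dominates all others.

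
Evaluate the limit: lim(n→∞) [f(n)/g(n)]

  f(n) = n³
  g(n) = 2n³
1/2

Since n³ and 2n³ have the same growth rate (O(n³)),
the ratio converges to a constant: 1/2.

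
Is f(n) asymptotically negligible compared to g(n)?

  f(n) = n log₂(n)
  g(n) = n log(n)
False

f(n) = n log₂(n) is O(n log n), and g(n) = n log(n) is O(n log n).
Since they have the same growth rate, f(n) = o(g(n)) is false.
(f = o(g) requires f to grow strictly slower, not equal.)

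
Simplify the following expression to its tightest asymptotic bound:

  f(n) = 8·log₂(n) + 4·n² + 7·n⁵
Θ(n⁵)

Order the terms by growth rate: 8·log₂(n) ≺ 4·n² ≺ 7·n⁵.
The fastest-growing term 7·n⁵ dominates as n → ∞; dropping its constant factor gives Θ(n⁵).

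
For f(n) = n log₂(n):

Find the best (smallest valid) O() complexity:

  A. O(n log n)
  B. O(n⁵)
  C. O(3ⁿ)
A

f(n) = n log₂(n) is O(n log n).
All listed options are valid Big-O bounds (upper bounds),
but O(n log n) is the tightest (smallest valid bound).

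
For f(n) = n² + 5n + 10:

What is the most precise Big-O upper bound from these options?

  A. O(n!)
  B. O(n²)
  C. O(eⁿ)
B

f(n) = n² + 5n + 10 is O(n²).
All listed options are valid Big-O bounds (upper bounds),
but O(n²) is the tightest (smallest valid bound).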